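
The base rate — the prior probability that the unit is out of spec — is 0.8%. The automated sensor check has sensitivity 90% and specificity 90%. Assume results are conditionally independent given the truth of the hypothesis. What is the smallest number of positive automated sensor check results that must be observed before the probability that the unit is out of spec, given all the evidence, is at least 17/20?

Prior odds = 0.008/0.992 = 1/124.
False-positive rate = 1 − 0.9 = 0.1; likelihood ratio of a positive = 0.9/0.1 = 9.
Target posterior odds = 0.85/0.15 = 17/3.
Need (1/124) × 9ⁿ ≥ 17/3, i.e. 9ⁿ ≥ 2108/3.
9² = 81 falls short of 2108/3 but 9³ = 729 reaches it, so n = 3.

3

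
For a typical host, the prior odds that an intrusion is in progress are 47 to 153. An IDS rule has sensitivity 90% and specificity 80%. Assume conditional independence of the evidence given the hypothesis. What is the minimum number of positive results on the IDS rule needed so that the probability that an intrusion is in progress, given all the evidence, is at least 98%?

4

Prior odds = 47/153.
False-positive rate = 1 − 0.8 = 0.2; likelihood ratio of a positive = 0.9/0.2 = 4.5.
Target posterior odds = 0.98/0.02 = 49.
Need (47/153) × 4.5ⁿ ≥ 49, i.e. 4.5ⁿ ≥ 7497/47.
4.5³ = 91.125 falls short of 7497/47 but 4.5⁴ = 410.0625 reaches it, so n = 4.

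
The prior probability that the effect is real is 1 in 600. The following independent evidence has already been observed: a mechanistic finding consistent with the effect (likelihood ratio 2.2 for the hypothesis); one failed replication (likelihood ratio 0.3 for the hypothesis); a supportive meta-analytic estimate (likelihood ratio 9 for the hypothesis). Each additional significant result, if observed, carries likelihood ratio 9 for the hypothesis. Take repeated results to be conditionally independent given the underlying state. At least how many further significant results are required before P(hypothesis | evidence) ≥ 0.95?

Prior odds = (1/600)/(599/600) = 1/599.
Combined Bayes factor of the evidence already in hand = 2.2 × 0.3 × 9 = 5.94.
Odds after that evidence = (1/599) × 5.94 = 297/29950.
Target odds = 0.95/0.05 = 19.
Need 9ⁿ ≥ 19 ÷ (297/29950) = 569050/297.
9³ = 729 falls short of 569050/297 but 9⁴ = 6561 reaches it, so n = 4.

4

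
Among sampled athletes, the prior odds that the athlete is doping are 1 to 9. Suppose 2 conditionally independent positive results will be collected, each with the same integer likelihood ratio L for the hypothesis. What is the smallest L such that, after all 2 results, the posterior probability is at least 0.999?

Prior odds = 1/9.
Target odds = 0.999/0.001 = 999.
Need L² ≥ 999 ÷ (1/9) = 8991.
94² = 8836 < 8991 ≤ 9025 = 95², so L = 95.

95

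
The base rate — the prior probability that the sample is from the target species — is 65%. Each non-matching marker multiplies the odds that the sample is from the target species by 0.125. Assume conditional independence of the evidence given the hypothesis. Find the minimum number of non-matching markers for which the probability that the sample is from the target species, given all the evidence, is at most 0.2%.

Prior odds = 0.65/0.35 = 13/7.
Likelihood ratio per non-matching marker = 0.125.
Target odds: 0.002 ÷ 0.998 = 1/499.
Need (13/7) × 0.125ⁿ ≤ 1/499, i.e. 0.125ⁿ ≤ 7/6487.
0.125³ = 0.001953125 is still above 7/6487 but 0.125⁴ = 1/4096 is at or below it, so n = 4.

4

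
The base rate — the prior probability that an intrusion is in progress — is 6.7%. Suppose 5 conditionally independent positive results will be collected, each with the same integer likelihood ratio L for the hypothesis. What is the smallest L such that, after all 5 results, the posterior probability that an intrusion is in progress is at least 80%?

Prior odds = 0.067/0.933 = 67/933.
Target odds = 0.8/0.2 = 4.
Need L⁵ ≥ 4 ÷ (67/933) = 3732/67.
2⁵ = 32 < 3732/67 ≤ 243 = 3⁵, so L = 3.

3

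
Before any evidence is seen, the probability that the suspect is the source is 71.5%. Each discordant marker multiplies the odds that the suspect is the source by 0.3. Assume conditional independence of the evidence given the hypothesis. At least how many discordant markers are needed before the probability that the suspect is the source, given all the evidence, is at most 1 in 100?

5

Prior odds = 0.715/0.285 = 143/57.
Likelihood ratio per discordant marker = 0.3.
Target odds: 0.01 ÷ 0.99 = 1/99.
Require 0.3ⁿ ≤ 1/99 ÷ (143/57) = 19/4719.
0.3⁴ = 0.0081 is still above 19/4719 but 0.3⁵ = 243/100000 is at or below it, so n = 5.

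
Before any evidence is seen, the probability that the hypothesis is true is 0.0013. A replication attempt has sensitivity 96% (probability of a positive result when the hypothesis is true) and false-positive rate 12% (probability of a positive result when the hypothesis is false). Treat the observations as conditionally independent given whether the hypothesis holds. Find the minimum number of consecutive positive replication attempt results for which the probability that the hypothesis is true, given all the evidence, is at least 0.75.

Prior odds: 0.0013 ÷ 0.9987 = 13/9987.
Likelihood ratio of a positive result = 0.96/0.12 = 8.
Target posterior odds = 0.75/0.25 = 3.
Need (13/9987) × 8ⁿ ≥ 3, i.e. 8ⁿ ≥ 29961/13.
8³ = 512 falls short of 29961/13 but 8⁴ = 4096 reaches it, so n = 4.

4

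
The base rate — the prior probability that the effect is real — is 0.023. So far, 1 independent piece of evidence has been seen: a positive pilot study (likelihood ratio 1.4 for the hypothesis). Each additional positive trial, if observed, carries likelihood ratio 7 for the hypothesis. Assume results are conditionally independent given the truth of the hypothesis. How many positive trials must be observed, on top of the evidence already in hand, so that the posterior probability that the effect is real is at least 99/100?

Prior odds = 0.023/0.977 = 23/977.
Bayes factor of the evidence already in hand = 1.4.
Odds after that evidence = (23/977) × 1.4 = 161/4885.
Target odds = 0.99/0.01 = 99.
Need 7ⁿ ≥ 99 ÷ (161/4885) = 483615/161.
7⁴ = 2401 falls short of 483615/161 but 7⁵ = 16807 reaches it, so n = 5.

5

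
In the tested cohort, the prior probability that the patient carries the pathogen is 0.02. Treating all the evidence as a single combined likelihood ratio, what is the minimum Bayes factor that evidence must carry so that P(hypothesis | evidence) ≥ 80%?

Prior odds = 0.02/0.98 = 1/49.
Target odds = 0.8/0.2 = 4.
Required Bayes factor = 4 ÷ (1/49) = 196.

196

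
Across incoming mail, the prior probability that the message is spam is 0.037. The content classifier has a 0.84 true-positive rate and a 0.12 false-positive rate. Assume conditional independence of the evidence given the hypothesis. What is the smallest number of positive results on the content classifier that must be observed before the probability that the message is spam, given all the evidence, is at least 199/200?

Prior odds: 0.037 ÷ 0.963 = 37/963.
Likelihood ratio of a positive result = 0.84/0.12 = 7.
Target posterior odds = 0.995/0.005 = 199.
Require 7ⁿ ≥ 199 ÷ (37/963) = 191637/37.
7⁴ = 2401 falls short of 191637/37 but 7⁵ = 16807 reaches it, so n = 5.

5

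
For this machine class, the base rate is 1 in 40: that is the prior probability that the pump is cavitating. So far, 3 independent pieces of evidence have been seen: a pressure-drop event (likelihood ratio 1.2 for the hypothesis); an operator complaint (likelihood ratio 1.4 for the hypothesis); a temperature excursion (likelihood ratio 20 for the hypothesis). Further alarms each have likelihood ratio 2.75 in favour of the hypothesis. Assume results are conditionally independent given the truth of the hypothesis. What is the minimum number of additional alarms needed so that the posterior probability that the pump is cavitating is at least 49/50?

Prior odds = 0.025/0.975 = 1/39.
Combined Bayes factor of the evidence already in hand = 1.2 × 1.4 × 20 = 33.6.
Odds after that evidence = (1/39) × 33.6 = 56/65.
Target odds = 0.98/0.02 = 49.
Need 2.75ⁿ ≥ 49 ÷ (56/65) = 56.875.
2.75³ = 20.796875 falls short of 56.875 but 2.75⁴ = 57.19140625 reaches it, so n = 4.

4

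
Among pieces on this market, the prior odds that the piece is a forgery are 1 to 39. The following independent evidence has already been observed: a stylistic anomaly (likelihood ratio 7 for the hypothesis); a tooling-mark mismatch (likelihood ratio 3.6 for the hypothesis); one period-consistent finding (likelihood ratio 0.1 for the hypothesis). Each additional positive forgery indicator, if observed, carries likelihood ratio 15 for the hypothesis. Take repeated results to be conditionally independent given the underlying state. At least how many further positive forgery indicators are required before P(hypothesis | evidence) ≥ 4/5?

Prior odds = 1/39.
Combined Bayes factor of the evidence already in hand = 7 × 3.6 × 0.1 = 2.52.
Odds after that evidence = (1/39) × 2.52 = 21/325.
Target odds = 0.8/0.2 = 4.
Need 15ⁿ ≥ 4 ÷ (21/325) = 1300/21.
15¹ = 15 falls short of 1300/21 but 15² = 225 reaches it, so n = 2.

2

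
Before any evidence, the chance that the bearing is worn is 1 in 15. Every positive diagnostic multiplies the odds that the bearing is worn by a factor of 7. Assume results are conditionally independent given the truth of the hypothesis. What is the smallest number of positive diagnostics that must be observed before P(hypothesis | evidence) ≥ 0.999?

Prior odds: (1/15) ÷ (14/15) = 1/14.
Likelihood ratio per positive diagnostic = 7.
Target odds: 0.999 ÷ 0.001 = 999.
Need (1/14) × 7ⁿ ≥ 999, i.e. 7ⁿ ≥ 13986.
7⁴ = 2401 falls short of 13986 but 7⁵ = 16807 reaches it, so n = 5.

5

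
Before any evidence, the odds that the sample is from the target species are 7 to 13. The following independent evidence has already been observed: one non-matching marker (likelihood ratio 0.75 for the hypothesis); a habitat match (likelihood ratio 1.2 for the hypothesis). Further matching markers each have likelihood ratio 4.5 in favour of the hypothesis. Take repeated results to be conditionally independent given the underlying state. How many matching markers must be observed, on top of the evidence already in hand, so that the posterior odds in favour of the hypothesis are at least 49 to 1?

Prior odds = 7/13.
Combined Bayes factor of the evidence already in hand = 0.75 × 1.2 = 0.9.
Odds after that evidence = (7/13) × 0.9 = 63/130.
Target odds = 49.
Need 4.5ⁿ ≥ 49 ÷ (63/130) = 910/9.
4.5³ = 91.125 falls short of 910/9 but 4.5⁴ = 410.0625 reaches it, so n = 4.

4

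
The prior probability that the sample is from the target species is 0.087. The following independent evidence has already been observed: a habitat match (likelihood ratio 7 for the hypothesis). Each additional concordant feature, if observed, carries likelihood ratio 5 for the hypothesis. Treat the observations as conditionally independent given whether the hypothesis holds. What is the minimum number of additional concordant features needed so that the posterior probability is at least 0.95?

3

Prior odds = 0.087/0.913 = 87/913.
Bayes factor of the evidence already in hand = 7.
Odds after that evidence = (87/913) × 7 = 609/913.
Target odds = 0.95/0.05 = 19.
Need 5ⁿ ≥ 19 ÷ (609/913) = 17347/609.
5² = 25 falls short of 17347/609 but 5³ = 125 reaches it, so n = 3.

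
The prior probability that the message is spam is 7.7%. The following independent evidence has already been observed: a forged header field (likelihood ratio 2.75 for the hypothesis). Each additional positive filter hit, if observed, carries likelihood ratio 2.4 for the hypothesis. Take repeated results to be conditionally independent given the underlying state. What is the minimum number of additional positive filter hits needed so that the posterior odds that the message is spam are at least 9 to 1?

5

Prior odds = 0.077/0.923 = 77/923.
Bayes factor of the evidence already in hand = 2.75.
Odds after that evidence = (77/923) × 2.75 = 847/3692.
Target odds = 9.
Need 2.4ⁿ ≥ 9 ÷ (847/3692) = 33228/847.
2.4⁴ = 33.1776 falls short of 33228/847 but 2.4⁵ = 79.62624 reaches it, so n = 5.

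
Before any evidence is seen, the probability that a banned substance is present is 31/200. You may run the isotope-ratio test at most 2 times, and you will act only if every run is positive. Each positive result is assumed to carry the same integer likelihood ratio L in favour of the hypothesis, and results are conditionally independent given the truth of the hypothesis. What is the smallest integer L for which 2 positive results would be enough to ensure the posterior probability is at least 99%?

24

Prior odds = 0.155/0.845 = 31/169.
Target odds = 0.99/0.01 = 99.
Need L² ≥ 99 ÷ (31/169) = 16731/31.
23² = 529 < 16731/31 ≤ 576 = 24², so L = 24.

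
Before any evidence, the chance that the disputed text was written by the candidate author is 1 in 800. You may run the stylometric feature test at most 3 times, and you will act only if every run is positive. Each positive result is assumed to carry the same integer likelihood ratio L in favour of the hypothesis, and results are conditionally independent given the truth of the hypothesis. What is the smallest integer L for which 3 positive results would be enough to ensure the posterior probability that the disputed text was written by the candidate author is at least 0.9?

20

Prior odds = 0.00125/0.99875 = 1/799.
Target odds = 0.9/0.1 = 9.
Need L³ ≥ 9 ÷ (1/799) = 7191.
19³ = 6859 < 7191 ≤ 8000 = 20³, so L = 20.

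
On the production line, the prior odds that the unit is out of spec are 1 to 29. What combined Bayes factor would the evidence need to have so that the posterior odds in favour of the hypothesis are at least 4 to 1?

Prior odds = 1/29.
Target odds = 4.
Required Bayes factor = 4 ÷ (1/29) = 116.

116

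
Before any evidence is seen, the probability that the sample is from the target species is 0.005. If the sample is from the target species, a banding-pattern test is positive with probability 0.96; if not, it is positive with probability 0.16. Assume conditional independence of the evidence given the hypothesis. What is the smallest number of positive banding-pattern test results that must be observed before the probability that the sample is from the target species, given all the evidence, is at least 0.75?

4

Prior odds = 0.005/0.995 = 1/199.
Likelihood ratio of a positive = 0.96/0.16 = 6.
Target posterior odds = 0.75/0.25 = 3.
Require 6ⁿ ≥ 3 ÷ (1/199) = 597.
6³ = 216 falls short of 597 but 6⁴ = 1296 reaches it, so n = 4.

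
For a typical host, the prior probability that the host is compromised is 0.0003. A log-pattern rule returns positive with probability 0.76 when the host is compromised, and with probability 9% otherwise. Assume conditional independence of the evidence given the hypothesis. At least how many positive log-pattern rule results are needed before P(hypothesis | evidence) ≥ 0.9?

5

Prior odds: 0.0003 ÷ 0.9997 = 3/9997.
Likelihood ratio of a positive result = 0.76/0.09 = 76/9.
Target odds: 0.9 ÷ 0.1 = 9.
Need (3/9997) × (76/9)ⁿ ≥ 9, i.e. (76/9)ⁿ ≥ 29991.
(76/9)⁴ = 33362176/6561 falls short of 29991 but (76/9)⁵ ≈42939.3 reaches it, so n = 5.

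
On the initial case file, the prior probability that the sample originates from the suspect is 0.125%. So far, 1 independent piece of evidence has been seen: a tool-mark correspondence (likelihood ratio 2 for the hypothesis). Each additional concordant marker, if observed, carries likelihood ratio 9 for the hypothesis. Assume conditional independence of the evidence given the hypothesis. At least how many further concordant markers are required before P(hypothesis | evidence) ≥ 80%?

Prior odds = 0.00125/0.99875 = 1/799.
Bayes factor of the evidence already in hand = 2.
Odds after that evidence = (1/799) × 2 = 2/799.
Target odds = 0.8/0.2 = 4.
Need 9ⁿ ≥ 4 ÷ (2/799) = 1598.
9³ = 729 falls short of 1598 but 9⁴ = 6561 reaches it, so n = 4.

4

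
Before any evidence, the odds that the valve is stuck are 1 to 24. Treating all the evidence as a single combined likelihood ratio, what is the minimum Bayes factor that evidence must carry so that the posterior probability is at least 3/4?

Prior odds = 1/24.
Target odds = 0.75/0.25 = 3.
Required Bayes factor = 3 ÷ (1/24) = 72.

72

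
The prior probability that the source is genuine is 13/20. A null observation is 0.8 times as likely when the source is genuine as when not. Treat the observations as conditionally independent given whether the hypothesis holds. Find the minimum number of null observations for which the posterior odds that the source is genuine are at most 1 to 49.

21

Prior odds = 0.65/0.35 = 13/7.
Likelihood ratio per null observation = 0.8.
Target odds = 1/49.
Require 0.8ⁿ ≤ 1/49 ÷ (13/7) = 1/91.
0.8²⁰ ≈0.0115292 is still above 1/91 but 0.8²¹ ≈0.00922337 is at or below it, so n = 21.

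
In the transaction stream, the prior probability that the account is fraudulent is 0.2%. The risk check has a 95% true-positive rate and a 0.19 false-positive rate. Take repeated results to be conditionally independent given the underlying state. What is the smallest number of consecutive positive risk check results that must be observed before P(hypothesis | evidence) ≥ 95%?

Prior odds = 0.002/0.998 = 1/499.
Likelihood ratio of a positive result = 0.95/0.19 = 5.
Target odds: 0.95 ÷ 0.05 = 19.
Require 5ⁿ ≥ 19 ÷ (1/499) = 9481.
5⁵ = 3125 falls short of 9481 but 5⁶ = 15625 reaches it, so n = 6.

6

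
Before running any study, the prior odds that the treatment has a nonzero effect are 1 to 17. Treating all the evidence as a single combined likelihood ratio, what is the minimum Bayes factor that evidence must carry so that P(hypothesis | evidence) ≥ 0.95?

323

Prior odds = 1/17.
Target odds = 0.95/0.05 = 19.
Required Bayes factor = 19 ÷ (1/17) = 323.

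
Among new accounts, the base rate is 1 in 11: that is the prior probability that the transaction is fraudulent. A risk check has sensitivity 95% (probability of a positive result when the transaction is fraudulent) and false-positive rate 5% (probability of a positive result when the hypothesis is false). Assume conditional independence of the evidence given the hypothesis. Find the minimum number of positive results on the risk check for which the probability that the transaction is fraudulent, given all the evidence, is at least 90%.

2

Prior odds: (1/11) ÷ (10/11) = 0.1.
Likelihood ratio of a positive result = 0.95/0.05 = 19.
Target odds: 0.9 ÷ 0.1 = 9.
Need 0.1 × 19ⁿ ≥ 9, i.e. 19ⁿ ≥ 90.
19¹ = 19 falls short of 90 but 19² = 361 reaches it, so n = 2.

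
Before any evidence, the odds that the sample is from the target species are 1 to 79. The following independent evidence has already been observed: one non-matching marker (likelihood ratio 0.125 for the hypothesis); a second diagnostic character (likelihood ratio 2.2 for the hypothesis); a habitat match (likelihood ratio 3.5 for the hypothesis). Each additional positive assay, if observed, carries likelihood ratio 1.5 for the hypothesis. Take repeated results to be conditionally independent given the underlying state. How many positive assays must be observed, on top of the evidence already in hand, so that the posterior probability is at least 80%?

15

Prior odds = 1/79.
Combined Bayes factor of the evidence already in hand = 0.125 × 2.2 × 3.5 = 0.9625.
Odds after that evidence = (1/79) × 0.9625 = 77/6320.
Target odds = 0.8/0.2 = 4.
Need 1.5ⁿ ≥ 4 ÷ (77/6320) = 25280/77.
1.5¹⁴ = 4782969/16384 falls short of 25280/77 but 1.5¹⁵ = 14348907/32768 reaches it, so n = 15.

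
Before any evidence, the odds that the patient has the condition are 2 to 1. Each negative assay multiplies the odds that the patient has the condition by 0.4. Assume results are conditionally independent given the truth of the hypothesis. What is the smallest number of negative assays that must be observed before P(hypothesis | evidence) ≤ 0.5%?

Prior odds = 2.
Likelihood ratio per negative assay = 0.4.
Target posterior odds = 0.005/0.995 = 1/199.
Need 2 × 0.4ⁿ ≤ 1/199, i.e. 0.4ⁿ ≤ 1/398.
0.4⁶ = 64/15625 is still above 1/398 but 0.4⁷ = 128/78125 is at or below it, so n = 7.

7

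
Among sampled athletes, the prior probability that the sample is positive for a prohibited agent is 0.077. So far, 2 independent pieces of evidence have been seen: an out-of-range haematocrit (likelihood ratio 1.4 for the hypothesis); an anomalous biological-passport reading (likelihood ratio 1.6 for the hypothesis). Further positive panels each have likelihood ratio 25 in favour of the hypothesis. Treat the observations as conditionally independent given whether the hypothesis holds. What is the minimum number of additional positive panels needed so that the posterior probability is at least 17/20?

2

Prior odds = 0.077/0.923 = 77/923.
Combined Bayes factor of the evidence already in hand = 1.4 × 1.6 = 2.24.
Odds after that evidence = (77/923) × 2.24 = 4312/23075.
Target odds = 0.85/0.15 = 17/3.
Need 25ⁿ ≥ 17/3 ÷ (4312/23075) = 392275/12936.
25¹ = 25 falls short of 392275/12936 but 25² = 625 reaches it, so n = 2.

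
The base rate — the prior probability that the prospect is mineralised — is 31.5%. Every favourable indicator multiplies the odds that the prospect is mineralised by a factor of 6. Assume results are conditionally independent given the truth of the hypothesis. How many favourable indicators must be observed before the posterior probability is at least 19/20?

Prior odds = 0.315/0.685 = 63/137.
Likelihood ratio per favourable indicator = 6.
Target posterior odds = 0.95/0.05 = 19.
Need (63/137) × 6ⁿ ≥ 19, i.e. 6ⁿ ≥ 2603/63.
6² = 36 falls short of 2603/63 but 6³ = 216 reaches it, so n = 3.

3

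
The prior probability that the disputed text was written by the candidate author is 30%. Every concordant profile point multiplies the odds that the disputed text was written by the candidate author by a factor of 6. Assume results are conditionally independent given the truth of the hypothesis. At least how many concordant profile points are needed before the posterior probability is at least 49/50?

3

Prior odds: 0.3 ÷ 0.7 = 3/7.
Likelihood ratio per concordant profile point = 6.
Target posterior odds = 0.98/0.02 = 49.
Require 6ⁿ ≥ 49 ÷ (3/7) = 343/3.
6² = 36 falls short of 343/3 but 6³ = 216 reaches it, so n = 3.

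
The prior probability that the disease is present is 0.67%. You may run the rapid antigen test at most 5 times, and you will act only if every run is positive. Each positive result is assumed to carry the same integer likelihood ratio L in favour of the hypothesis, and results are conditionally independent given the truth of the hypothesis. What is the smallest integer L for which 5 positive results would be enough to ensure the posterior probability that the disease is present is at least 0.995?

Prior odds = 0.0067/0.9933 = 67/9933.
Target odds = 0.995/0.005 = 199.
Need L⁵ ≥ 199 ÷ (67/9933) = 1976667/67.
7⁵ = 16807 < 1976667/67 ≤ 32768 = 8⁵, so L = 8.

8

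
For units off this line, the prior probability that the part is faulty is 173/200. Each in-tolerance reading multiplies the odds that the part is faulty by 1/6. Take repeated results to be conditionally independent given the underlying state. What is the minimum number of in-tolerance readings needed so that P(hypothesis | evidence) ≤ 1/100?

Prior odds: 0.865 ÷ 0.135 = 173/27.
Likelihood ratio per in-tolerance reading = 1/6.
Target odds: 0.01 ÷ 0.99 = 1/99.
Require (1/6)ⁿ ≤ 1/99 ÷ (173/27) = 3/1903.
(1/6)³ = 1/216 is still above 3/1903 but (1/6)⁴ = 1/1296 is at or below it, so n = 4.

4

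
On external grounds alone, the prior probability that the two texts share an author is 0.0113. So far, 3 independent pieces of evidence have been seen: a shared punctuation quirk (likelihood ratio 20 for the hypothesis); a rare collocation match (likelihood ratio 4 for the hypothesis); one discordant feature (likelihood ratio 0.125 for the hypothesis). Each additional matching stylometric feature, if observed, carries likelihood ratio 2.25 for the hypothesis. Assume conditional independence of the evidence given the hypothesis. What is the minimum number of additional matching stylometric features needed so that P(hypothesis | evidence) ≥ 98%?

Prior odds = 0.0113/0.9887 = 113/9887.
Combined Bayes factor of the evidence already in hand = 20 × 4 × 0.125 = 10.
Odds after that evidence = (113/9887) × 10 = 1130/9887.
Target odds = 0.98/0.02 = 49.
Need 2.25ⁿ ≥ 49 ÷ (1130/9887) = 484463/1130.
2.25⁷ = 4782969/16384 falls short of 484463/1130 but 2.25⁸ = 43046721/65536 reaches it, so n = 8.

8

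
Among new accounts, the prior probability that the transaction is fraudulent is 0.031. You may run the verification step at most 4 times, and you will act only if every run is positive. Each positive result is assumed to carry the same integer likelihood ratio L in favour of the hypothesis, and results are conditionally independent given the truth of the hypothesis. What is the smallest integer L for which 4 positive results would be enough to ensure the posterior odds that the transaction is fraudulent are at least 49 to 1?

Prior odds = 0.031/0.969 = 31/969.
Target odds = 49.
Need L⁴ ≥ 49 ÷ (31/969) = 47481/31.
6⁴ = 1296 < 47481/31 ≤ 2401 = 7⁴, so L = 7.

7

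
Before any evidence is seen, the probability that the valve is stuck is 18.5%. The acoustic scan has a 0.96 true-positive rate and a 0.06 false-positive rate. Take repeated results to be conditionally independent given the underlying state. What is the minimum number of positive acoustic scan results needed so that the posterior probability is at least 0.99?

3

Prior odds: 0.185 ÷ 0.815 = 37/163.
Likelihood ratio of a positive result = 0.96/0.06 = 16.
Target odds: 0.99 ÷ 0.01 = 99.
Require 16ⁿ ≥ 99 ÷ (37/163) = 16137/37.
16² = 256 falls short of 16137/37 but 16³ = 4096 reaches it, so n = 3.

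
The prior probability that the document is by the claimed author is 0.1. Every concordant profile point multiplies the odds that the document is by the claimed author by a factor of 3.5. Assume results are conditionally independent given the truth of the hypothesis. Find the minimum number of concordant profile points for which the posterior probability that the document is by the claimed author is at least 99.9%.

Prior odds = 0.1/0.9 = 1/9.
Likelihood ratio per concordant profile point = 3.5.
Target posterior odds = 0.999/0.001 = 999.
Need (1/9) × 3.5ⁿ ≥ 999, i.e. 3.5ⁿ ≥ 8991.
3.5⁷ = 823543/128 falls short of 8991 but 3.5⁸ = 5764801/256 reaches it, so n = 8.

8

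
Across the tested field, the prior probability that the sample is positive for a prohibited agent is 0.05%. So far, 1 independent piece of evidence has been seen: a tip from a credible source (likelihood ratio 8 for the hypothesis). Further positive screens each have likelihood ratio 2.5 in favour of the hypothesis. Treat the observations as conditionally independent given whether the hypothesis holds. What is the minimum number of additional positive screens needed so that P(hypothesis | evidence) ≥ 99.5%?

Prior odds = 0.0005/0.9995 = 1/1999.
Bayes factor of the evidence already in hand = 8.
Odds after that evidence = (1/1999) × 8 = 8/1999.
Target odds = 0.995/0.005 = 199.
Need 2.5ⁿ ≥ 199 ÷ (8/1999) = 49725.125.
2.5¹¹ = 48828125/2048 falls short of 49725.125 but 2.5¹² = 244140625/4096 reaches it, so n = 12.

12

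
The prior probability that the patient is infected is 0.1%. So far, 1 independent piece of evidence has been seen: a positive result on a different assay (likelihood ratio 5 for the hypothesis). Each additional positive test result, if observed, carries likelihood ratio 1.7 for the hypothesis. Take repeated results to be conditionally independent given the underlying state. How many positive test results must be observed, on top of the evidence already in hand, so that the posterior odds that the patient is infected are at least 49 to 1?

18

Prior odds = 0.001/0.999 = 1/999.
Bayes factor of the evidence already in hand = 5.
Odds after that evidence = (1/999) × 5 = 5/999.
Target odds = 49.
Need 1.7ⁿ ≥ 49 ÷ (5/999) = 9790.2.
1.7¹⁷ ≈8272.4 falls short of 9790.2 but 1.7¹⁸ ≈14063.1 reaches it, so n = 18.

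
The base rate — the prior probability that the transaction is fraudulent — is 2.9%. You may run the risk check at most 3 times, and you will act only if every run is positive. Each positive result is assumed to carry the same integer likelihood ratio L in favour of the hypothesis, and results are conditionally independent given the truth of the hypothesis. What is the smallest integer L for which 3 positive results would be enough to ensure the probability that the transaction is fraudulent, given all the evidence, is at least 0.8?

6

Prior odds = 0.029/0.971 = 29/971.
Target odds = 0.8/0.2 = 4.
Need L³ ≥ 4 ÷ (29/971) = 3884/29.
5³ = 125 < 3884/29 ≤ 216 = 6³, so L = 6.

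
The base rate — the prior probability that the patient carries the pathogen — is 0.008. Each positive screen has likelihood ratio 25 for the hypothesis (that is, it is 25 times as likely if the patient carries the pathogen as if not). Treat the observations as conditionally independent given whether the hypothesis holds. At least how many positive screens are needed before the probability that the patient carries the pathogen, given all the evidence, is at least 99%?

Prior odds = 0.008/0.992 = 1/124.
Likelihood ratio per positive screen = 25.
Target odds: 0.99 ÷ 0.01 = 99.
Require 25ⁿ ≥ 99 ÷ (1/124) = 12276.
25² = 625 falls short of 12276 but 25³ = 15625 reaches it, so n = 3.

3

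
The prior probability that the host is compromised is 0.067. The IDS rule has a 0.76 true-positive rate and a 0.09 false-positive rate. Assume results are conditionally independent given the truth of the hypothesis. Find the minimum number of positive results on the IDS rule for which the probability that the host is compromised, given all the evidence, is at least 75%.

Prior odds = 0.067/0.933 = 67/933.
Likelihood ratio of a positive result = 0.76/0.09 = 76/9.
Target posterior odds = 0.75/0.25 = 3.
Require (76/9)ⁿ ≥ 3 ÷ (67/933) = 2799/67.
(76/9)¹ = 76/9 falls short of 2799/67 but (76/9)² = 5776/81 reaches it, so n = 2.

2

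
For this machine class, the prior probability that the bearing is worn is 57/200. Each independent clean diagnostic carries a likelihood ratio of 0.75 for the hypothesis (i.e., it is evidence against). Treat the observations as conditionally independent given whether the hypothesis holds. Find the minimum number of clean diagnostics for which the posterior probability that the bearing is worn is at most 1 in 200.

16

Prior odds: 0.285 ÷ 0.715 = 57/143.
Likelihood ratio per clean diagnostic = 0.75.
Target odds: 0.005 ÷ 0.995 = 1/199.
Need (57/143) × 0.75ⁿ ≤ 1/199, i.e. 0.75ⁿ ≤ 143/11343.
0.75¹⁵ ≈0.0133635 is still above 143/11343 but 0.75¹⁶ ≈0.0100226 is at or below it, so n = 16.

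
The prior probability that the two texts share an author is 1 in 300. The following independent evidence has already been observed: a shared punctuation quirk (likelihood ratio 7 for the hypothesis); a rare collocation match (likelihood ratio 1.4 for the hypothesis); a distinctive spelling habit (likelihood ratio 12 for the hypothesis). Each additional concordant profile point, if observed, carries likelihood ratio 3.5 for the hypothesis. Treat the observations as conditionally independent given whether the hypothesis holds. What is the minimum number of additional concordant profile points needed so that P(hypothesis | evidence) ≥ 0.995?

Prior odds = (1/300)/(299/300) = 1/299.
Combined Bayes factor of the evidence already in hand = 7 × 1.4 × 12 = 117.6.
Odds after that evidence = (1/299) × 117.6 = 588/1495.
Target odds = 0.995/0.005 = 199.
Need 3.5ⁿ ≥ 199 ÷ (588/1495) = 297505/588.
3.5⁴ = 150.0625 falls short of 297505/588 but 3.5⁵ = 525.21875 reaches it, so n = 5.

5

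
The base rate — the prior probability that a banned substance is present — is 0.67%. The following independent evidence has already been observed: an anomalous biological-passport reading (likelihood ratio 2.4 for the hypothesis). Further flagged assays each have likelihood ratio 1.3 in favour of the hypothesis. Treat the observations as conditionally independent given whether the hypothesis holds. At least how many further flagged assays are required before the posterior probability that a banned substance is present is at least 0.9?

Prior odds = 0.0067/0.9933 = 67/9933.
Bayes factor of the evidence already in hand = 2.4.
Odds after that evidence = (67/9933) × 2.4 = 268/16555.
Target odds = 0.9/0.1 = 9.
Need 1.3ⁿ ≥ 9 ÷ (268/16555) = 148995/268.
1.3²⁴ ≈542.801 falls short of 148995/268 but 1.3²⁵ ≈705.641 reaches it, so n = 25.

25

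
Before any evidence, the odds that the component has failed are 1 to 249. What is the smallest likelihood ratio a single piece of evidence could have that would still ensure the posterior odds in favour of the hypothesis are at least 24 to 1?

Prior odds = 1/249.
Target odds = 24.
Required Bayes factor = 24 ÷ (1/249) = 5976.

5976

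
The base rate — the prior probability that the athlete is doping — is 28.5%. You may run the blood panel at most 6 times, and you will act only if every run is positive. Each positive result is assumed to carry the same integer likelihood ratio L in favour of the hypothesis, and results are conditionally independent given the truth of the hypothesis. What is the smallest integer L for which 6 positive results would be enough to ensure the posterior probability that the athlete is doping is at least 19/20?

2

Prior odds = 0.285/0.715 = 57/143.
Target odds = 0.95/0.05 = 19.
Need L⁶ ≥ 19 ÷ (57/143) = 143/3.
1⁶ = 1 < 143/3 ≤ 64 = 2⁶, so L = 2.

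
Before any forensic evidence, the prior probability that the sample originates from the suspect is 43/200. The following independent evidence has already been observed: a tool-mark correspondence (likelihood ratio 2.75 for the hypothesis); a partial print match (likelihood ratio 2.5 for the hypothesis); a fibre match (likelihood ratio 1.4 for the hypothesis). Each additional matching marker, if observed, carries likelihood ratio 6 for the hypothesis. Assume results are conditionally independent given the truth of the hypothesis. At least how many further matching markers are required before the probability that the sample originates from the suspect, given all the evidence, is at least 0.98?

2

Prior odds = 0.215/0.785 = 43/157.
Combined Bayes factor of the evidence already in hand = 2.75 × 2.5 × 1.4 = 9.625.
Odds after that evidence = (43/157) × 9.625 = 3311/1256.
Target odds = 0.98/0.02 = 49.
Need 6ⁿ ≥ 49 ÷ (3311/1256) = 8792/473.
6¹ = 6 falls short of 8792/473 but 6² = 36 reaches it, so n = 2.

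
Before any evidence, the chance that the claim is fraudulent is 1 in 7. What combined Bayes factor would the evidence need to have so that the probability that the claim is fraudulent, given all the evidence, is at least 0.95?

114

Prior odds = (1/7)/(6/7) = 1/6.
Target odds = 0.95/0.05 = 19.
Required Bayes factor = 19 ÷ (1/6) = 114.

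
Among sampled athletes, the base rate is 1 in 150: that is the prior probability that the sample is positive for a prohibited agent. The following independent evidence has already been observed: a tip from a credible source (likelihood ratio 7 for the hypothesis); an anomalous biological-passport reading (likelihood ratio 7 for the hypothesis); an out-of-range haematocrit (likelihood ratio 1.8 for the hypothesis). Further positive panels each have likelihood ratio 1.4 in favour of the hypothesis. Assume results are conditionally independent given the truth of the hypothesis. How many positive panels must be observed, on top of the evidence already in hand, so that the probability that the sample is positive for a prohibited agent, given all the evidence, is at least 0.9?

9

Prior odds = (1/150)/(149/150) = 1/149.
Combined Bayes factor of the evidence already in hand = 7 × 7 × 1.8 = 88.2.
Odds after that evidence = (1/149) × 88.2 = 441/745.
Target odds = 0.9/0.1 = 9.
Need 1.4ⁿ ≥ 9 ÷ (441/745) = 745/49.
1.4⁸ = 5764801/390625 falls short of 745/49 but 1.4⁹ = 40353607/1953125 reaches it, so n = 9.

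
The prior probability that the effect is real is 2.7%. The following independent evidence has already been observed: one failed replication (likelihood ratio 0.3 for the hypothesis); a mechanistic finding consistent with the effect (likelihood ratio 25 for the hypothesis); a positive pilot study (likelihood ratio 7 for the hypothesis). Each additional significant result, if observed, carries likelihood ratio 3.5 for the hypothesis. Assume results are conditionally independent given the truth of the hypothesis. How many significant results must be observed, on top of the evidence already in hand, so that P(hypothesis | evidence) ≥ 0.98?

Prior odds = 0.027/0.973 = 27/973.
Combined Bayes factor of the evidence already in hand = 0.3 × 25 × 7 = 52.5.
Odds after that evidence = (27/973) × 52.5 = 405/278.
Target odds = 0.98/0.02 = 49.
Need 3.5ⁿ ≥ 49 ÷ (405/278) = 13622/405.
3.5² = 12.25 falls short of 13622/405 but 3.5³ = 42.875 reaches it, so n = 3.

3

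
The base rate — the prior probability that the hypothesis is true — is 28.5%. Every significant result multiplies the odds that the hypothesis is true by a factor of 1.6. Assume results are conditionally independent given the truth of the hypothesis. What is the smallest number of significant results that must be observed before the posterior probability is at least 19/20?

9

Prior odds: 0.285 ÷ 0.715 = 57/143.
Likelihood ratio per significant result = 1.6.
Target posterior odds = 0.95/0.05 = 19.
Need (57/143) × 1.6ⁿ ≥ 19, i.e. 1.6ⁿ ≥ 143/3.
1.6⁸ = 16777216/390625 falls short of 143/3 but 1.6⁹ = 134217728/1953125 reaches it, so n = 9.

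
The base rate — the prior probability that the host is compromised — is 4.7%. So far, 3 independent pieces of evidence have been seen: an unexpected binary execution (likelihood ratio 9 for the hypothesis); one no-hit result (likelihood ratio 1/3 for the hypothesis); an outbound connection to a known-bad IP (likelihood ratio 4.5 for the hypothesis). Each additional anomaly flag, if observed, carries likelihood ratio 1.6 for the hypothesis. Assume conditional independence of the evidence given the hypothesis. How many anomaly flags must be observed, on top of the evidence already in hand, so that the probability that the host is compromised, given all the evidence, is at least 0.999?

Prior odds = 0.047/0.953 = 47/953.
Combined Bayes factor of the evidence already in hand = 9 × (1/3) × 4.5 = 13.5.
Odds after that evidence = (47/953) × 13.5 = 1269/1906.
Target odds = 0.999/0.001 = 999.
Need 1.6ⁿ ≥ 999 ÷ (1269/1906) = 70522/47.
1.6¹⁵ ≈1152.92 falls short of 70522/47 but 1.6¹⁶ ≈1844.67 reaches it, so n = 16.

16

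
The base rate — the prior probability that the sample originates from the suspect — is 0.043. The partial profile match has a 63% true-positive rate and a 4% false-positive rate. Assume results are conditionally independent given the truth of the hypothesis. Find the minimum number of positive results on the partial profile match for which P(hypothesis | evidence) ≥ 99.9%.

Prior odds: 0.043 ÷ 0.957 = 43/957.
Likelihood ratio of a positive result = 0.63/0.04 = 15.75.
Target odds: 0.999 ÷ 0.001 = 999.
Need (43/957) × 15.75ⁿ ≥ 999, i.e. 15.75ⁿ ≥ 956043/43.
15.75³ = 3906.984375 falls short of 956043/43 but 15.75⁴ = 15752961/256 reaches it, so n = 4.

4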